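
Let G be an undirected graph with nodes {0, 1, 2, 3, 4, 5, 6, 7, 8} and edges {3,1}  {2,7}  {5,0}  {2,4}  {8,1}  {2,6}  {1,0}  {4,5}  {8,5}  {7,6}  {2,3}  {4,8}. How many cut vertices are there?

1

Removing 2 increases the component count from 1 to 2, so 2 is a cut vertex.
By contrast removing 8 leaves 1 component; it is not a cut vertex. No other vertex is a cut vertex either.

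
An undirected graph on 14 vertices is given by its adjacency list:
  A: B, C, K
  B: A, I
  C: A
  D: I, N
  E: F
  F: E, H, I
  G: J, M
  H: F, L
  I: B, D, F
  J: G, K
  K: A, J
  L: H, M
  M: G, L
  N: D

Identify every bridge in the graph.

A-C, D-I, D-N, E-F

The edges on the cycle J-G-M-L-H-F-I-B-A-K-J are not bridges since each lies on that cycle.
But removing D-N disconnects D from N; removing E-F disconnects E from F; removing D-I disconnects D from I; removing A-C disconnects A from C — these are bridges.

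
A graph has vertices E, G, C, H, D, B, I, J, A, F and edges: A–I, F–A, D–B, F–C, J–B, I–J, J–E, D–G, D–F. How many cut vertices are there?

Removing D increases the component count from 2 to 3, so D is a cut vertex.
Removing F increases the component count from 2 to 3, so F is a cut vertex.
Removing J increases the component count from 2 to 3, so J is a cut vertex.
By contrast removing B leaves 2 components; it is not a cut vertex. No other vertex is a cut vertex either.

3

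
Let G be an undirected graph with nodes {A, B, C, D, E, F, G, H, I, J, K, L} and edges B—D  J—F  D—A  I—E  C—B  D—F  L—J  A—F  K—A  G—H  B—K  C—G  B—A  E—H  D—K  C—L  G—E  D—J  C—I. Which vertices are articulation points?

C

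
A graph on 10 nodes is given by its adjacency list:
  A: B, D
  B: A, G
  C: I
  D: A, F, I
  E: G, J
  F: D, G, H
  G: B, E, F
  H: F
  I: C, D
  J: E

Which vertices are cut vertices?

Removing D increases the component count from 1 to 2, so D is a cut vertex.
Removing E increases the component count from 1 to 2, so E is a cut vertex.
Removing F increases the component count from 1 to 2, so F is a cut vertex.
Likewise G, I are cut vertices.
By contrast removing A leaves 1 component; it is not a cut vertex. No other vertex is a cut vertex either.

D, E, F, G, I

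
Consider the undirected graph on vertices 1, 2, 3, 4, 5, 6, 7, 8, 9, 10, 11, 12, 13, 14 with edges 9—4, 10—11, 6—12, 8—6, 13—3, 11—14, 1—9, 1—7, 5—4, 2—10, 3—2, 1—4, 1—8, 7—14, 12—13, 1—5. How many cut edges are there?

The edges on the cycle 1-8-6-12-13-3-2-10-11-14-7-1 are not bridges since each lies on that cycle.
Every edge lies on some cycle, so there are no bridges.

0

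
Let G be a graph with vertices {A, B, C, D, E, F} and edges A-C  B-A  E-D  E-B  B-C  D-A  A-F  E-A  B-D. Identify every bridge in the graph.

A-F

The edges on the cycle E-B-D-E are not bridges since each lies on that cycle.
But removing F-A disconnects F from A — this is a bridge.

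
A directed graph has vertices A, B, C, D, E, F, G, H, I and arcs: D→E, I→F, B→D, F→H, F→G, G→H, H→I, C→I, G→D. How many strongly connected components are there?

6

{F, G, H, I} are all mutually reachable — one SCC of size 4.
{D} is an SCC by itself.
{E} is an SCC by itself.
{C} is an SCC by itself.
{A} is an SCC by itself.
(and 1 more singleton SCC)
That gives 6 strongly connected components.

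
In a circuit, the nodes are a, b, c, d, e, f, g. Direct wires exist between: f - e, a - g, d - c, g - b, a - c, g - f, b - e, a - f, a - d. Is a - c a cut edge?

After removing a - c, the path a-d-c still connects them, so the edge is not a bridge.

No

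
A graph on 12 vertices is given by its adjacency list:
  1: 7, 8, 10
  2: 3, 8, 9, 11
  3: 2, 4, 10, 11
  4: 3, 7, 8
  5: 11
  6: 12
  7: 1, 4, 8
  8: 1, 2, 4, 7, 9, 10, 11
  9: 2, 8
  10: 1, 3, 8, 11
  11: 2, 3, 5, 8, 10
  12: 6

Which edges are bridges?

The edges on the cycle 3-10-8-11-2-3 are not bridges since each lies on that cycle.
But removing 12-6 disconnects 12 from 6; removing 5-11 disconnects 5 from 11 — these are bridges.

11-5, 12-6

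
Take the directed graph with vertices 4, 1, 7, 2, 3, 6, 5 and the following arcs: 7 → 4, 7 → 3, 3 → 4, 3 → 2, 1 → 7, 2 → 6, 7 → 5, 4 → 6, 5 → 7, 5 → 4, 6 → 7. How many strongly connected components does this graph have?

2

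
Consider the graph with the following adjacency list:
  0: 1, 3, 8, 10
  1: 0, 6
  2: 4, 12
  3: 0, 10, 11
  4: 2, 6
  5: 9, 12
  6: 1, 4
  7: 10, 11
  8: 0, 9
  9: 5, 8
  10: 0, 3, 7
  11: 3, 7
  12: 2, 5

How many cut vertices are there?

Removing 0 increases the component count from 1 to 2, so 0 is a cut vertex.
By contrast removing 4 leaves 1 component; it is not a cut vertex. No other vertex is a cut vertex either.

1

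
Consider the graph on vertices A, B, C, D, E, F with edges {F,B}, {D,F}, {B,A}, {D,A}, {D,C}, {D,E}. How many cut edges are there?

The edges on the cycle D-F-B-A-D are not bridges since each lies on that cycle.
But removing D - C disconnects D from C; removing E - D disconnects E from D — these are bridges.
That makes 2 bridges.

2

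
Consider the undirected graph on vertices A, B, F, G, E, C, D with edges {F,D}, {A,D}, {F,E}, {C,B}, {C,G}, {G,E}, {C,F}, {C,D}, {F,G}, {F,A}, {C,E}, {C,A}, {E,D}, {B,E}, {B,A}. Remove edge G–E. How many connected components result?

1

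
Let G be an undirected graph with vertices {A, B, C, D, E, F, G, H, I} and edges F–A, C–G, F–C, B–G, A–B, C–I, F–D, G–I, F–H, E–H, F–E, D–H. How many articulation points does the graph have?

Removing F increases the component count from 1 to 2, so F is a cut vertex.
By contrast removing E leaves 1 component; it is not a cut vertex. No other vertex is a cut vertex either.

1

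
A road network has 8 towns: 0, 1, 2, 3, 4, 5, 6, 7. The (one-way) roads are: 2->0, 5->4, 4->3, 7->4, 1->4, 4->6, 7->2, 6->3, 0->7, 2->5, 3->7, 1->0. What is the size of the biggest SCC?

7

{0, 2, 3, 4, 5, 6, 7} are all mutually reachable — one SCC of size 7.
{1} is an SCC by itself.
The largest has 7 vertices.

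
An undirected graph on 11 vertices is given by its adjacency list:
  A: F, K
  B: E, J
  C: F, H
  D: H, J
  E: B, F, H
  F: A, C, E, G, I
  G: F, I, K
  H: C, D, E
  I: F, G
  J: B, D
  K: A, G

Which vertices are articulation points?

Removing F increases the component count from 1 to 2, so F is a cut vertex.
By contrast removing J leaves 1 component; it is not a cut vertex. No other vertex is a cut vertex either.

F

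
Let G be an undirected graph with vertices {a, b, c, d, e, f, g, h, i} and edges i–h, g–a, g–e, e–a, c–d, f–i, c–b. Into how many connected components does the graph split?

3

Starting from f we can reach f, h, i. That is one component of size 3.
Starting from a we can reach a, e, g. That is one component of size 3.
Starting from b we can reach b, c, d. That is one component of size 3.
Total: 3 components.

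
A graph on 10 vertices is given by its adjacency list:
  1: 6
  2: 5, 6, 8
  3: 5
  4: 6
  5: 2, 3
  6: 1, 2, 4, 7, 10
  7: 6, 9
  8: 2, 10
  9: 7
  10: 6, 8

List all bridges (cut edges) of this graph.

1-6, 2-5, 3-5, 4-6, 6-7, 7-9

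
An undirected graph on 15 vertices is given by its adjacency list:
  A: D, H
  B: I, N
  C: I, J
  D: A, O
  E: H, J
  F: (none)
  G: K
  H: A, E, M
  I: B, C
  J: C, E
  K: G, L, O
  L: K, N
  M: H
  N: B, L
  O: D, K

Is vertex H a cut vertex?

Yes

Deleting H raises the number of components from 2 to 3, so H is a cut vertex.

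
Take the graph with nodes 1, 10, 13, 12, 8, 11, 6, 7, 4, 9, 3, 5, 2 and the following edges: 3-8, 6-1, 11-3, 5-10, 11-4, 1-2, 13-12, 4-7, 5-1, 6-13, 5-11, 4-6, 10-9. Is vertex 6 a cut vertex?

Deleting 6 raises the number of components from 1 to 2, so 6 is a cut vertex.

Yes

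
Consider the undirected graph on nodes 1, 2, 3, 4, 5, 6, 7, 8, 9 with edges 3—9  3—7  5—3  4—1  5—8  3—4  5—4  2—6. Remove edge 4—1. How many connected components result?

3

Before removal there are 2 components.
4—1 is a bridge — removing it separates 4's side from 1's side.
After removal: 3 components.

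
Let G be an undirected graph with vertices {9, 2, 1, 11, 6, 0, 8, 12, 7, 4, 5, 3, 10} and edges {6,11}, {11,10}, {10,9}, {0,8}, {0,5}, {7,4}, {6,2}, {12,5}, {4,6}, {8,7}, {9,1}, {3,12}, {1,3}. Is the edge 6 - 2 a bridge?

Yes

Removing 6 - 2 leaves no path between 6 and 2: the component count goes from 1 to 2. So it is a bridge.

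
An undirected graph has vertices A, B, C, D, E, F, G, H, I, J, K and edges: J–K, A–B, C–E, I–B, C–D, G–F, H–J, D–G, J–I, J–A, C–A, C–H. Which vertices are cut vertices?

Removing C increases the component count from 1 to 3, so C is a cut vertex.
Removing D increases the component count from 1 to 2, so D is a cut vertex.
Removing G increases the component count from 1 to 2, so G is a cut vertex.
Likewise J is a cut vertex.
By contrast removing E leaves 1 component; it is not a cut vertex. No other vertex is a cut vertex either.

C, D, G, J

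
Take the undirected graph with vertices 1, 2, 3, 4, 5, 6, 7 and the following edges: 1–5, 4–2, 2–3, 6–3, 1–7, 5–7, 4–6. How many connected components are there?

2

Starting from 1 we can reach 1, 5, 7. That is one component of size 3.
Starting from 2 we can reach 2, 3, 4, 6. That is one component of size 4.
Total: 2 components.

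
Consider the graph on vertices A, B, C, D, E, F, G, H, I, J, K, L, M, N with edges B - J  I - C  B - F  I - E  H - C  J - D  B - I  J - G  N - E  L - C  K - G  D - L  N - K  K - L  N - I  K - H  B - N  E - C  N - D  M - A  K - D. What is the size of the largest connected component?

Starting from A we can reach A, M. That is one component of size 2.
Starting from B we can reach B, C, D, E, F, G, H, I, J, K, L, N. That is one component of size 12.
The largest has 12 vertices.

12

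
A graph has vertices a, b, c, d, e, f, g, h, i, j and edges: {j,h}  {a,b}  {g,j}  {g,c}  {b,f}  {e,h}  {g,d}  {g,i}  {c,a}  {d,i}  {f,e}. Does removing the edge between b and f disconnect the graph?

After removing b - f, the path b-a-c-g-j-h-e-f still connects them, so the edge is not a bridge.

No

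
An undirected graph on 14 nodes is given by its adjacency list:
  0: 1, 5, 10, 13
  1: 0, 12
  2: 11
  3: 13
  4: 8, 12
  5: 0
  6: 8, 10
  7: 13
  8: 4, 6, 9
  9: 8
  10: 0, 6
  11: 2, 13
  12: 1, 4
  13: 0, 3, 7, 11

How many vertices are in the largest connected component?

14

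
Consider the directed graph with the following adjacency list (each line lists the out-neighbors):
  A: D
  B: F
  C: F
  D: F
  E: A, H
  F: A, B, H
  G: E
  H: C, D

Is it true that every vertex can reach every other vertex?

There is no directed path from F to G, so the graph is not strongly connected.

No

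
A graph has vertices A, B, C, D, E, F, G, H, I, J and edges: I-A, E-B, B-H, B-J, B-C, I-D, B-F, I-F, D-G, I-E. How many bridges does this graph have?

6

The edges on the cycle I-E-B-F-I are not bridges since each lies on that cycle.
But removing H-B disconnects H from B; removing I-A disconnects I from A; removing B-C disconnects B from C; removing I-D disconnects I from D — these are bridges.
In total 6 edges are bridges.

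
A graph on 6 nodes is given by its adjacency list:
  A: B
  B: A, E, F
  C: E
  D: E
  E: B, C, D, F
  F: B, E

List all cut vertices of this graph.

B, E

Removing B increases the component count from 1 to 2, so B is a cut vertex.
Removing E increases the component count from 1 to 3, so E is a cut vertex.
By contrast removing A leaves 1 component; it is not a cut vertex. No other vertex is a cut vertex either.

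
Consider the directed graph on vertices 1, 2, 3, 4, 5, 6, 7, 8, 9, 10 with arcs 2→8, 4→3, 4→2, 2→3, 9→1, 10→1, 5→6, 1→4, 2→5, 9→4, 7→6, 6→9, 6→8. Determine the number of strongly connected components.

5

{1, 2, 4, 5, 6, 9} are all mutually reachable — one SCC of size 6.
{10} is an SCC by itself.
{7} is an SCC by itself.
{3} is an SCC by itself.
{8} is an SCC by itself.
That gives 5 strongly connected components.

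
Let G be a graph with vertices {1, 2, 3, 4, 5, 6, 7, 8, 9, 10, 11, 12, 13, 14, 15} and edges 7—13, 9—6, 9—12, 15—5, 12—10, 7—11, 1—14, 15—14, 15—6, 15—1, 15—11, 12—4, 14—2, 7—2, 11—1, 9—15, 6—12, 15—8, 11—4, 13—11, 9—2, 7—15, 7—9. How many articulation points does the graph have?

2

Removing 12 increases the component count from 2 to 3, so 12 is a cut vertex.
Removing 15 increases the component count from 2 to 4, so 15 is a cut vertex.
By contrast removing 1 leaves 2 components; it is not a cut vertex. No other vertex is a cut vertex either.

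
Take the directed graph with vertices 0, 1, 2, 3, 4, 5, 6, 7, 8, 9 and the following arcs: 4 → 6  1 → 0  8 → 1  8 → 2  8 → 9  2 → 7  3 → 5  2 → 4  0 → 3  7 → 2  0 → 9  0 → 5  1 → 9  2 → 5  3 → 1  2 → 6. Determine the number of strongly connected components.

7

{0, 1, 3} are all mutually reachable — one SCC of size 3.
{2, 7} are all mutually reachable — one SCC of size 2.
{9} is an SCC by itself.
{4} is an SCC by itself.
{6} is an SCC by itself.
(and 2 more singleton SCCs)
That gives 7 strongly connected components.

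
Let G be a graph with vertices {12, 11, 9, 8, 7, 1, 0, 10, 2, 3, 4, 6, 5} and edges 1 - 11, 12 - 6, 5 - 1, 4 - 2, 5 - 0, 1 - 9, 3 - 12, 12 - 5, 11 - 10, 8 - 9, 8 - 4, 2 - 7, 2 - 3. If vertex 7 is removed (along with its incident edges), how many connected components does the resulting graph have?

1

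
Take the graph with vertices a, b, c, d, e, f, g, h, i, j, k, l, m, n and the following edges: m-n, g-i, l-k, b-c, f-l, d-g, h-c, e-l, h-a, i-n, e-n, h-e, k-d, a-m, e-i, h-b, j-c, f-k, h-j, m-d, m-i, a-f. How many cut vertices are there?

1

Removing h increases the component count from 1 to 2, so h is a cut vertex.
By contrast removing m leaves 1 component; it is not a cut vertex. No other vertex is a cut vertex either.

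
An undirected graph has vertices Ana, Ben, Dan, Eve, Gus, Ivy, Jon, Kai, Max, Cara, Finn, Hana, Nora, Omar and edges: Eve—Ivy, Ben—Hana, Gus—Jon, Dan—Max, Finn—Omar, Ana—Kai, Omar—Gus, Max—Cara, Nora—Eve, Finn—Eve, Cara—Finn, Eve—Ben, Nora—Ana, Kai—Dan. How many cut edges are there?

The edges on the cycle Nora-Ana-Kai-Dan-Max-Cara-Finn-Eve-Nora are not bridges since each lies on that cycle.
But removing Ben—Eve disconnects Ben from Eve; removing Gus—Jon disconnects Gus from Jon; removing Omar—Gus disconnects Omar from Gus; removing Omar—Finn disconnects Omar from Finn — these are bridges.
In total 6 edges are bridges.

6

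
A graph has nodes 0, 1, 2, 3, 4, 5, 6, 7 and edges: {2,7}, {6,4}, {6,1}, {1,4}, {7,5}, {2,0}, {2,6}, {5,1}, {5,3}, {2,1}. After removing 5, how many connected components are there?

2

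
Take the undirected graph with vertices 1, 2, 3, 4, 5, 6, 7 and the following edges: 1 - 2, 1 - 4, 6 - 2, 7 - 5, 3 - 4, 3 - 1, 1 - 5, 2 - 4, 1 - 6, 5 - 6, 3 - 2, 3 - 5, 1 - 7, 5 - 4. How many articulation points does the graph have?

Removing 7, for instance, still leaves 1 component. No single vertex removal increases the component count — the graph has no articulation points.

0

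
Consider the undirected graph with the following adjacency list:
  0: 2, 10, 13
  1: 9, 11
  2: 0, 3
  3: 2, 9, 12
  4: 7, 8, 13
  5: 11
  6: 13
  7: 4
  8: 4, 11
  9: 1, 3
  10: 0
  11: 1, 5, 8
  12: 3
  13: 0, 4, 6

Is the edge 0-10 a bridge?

Yes

Removing 0-10 leaves no path between 0 and 10: the component count goes from 1 to 2. So it is a bridge.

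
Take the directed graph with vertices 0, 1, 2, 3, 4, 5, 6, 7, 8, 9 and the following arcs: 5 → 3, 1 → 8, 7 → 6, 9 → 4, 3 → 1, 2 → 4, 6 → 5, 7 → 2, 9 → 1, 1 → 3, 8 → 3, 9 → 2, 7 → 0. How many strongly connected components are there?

8

{1, 3, 8} are all mutually reachable — one SCC of size 3.
{4} is an SCC by itself.
{0} is an SCC by itself.
{7} is an SCC by itself.
{6} is an SCC by itself.
(and 3 more singleton SCCs)
That gives 8 strongly connected components.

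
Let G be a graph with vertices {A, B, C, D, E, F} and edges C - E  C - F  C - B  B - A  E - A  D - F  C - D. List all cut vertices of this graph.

C

Removing C increases the component count from 1 to 2, so C is a cut vertex.
By contrast removing A leaves 1 component; it is not a cut vertex. No other vertex is a cut vertex either.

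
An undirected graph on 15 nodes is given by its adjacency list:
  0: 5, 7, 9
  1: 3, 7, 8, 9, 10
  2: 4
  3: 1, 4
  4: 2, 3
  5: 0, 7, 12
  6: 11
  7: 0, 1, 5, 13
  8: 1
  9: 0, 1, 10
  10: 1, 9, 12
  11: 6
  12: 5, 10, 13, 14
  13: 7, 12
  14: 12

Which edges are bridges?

The edges on the cycle 1-10-12-13-7-1 are not bridges since each lies on that cycle.
But removing 1-8 disconnects 1 from 8; removing 3-4 disconnects 3 from 4; removing 14-12 disconnects 14 from 12; removing 11-6 disconnects 11 from 6 — these are bridges.
In total 6 edges are bridges.

1-3, 1-8, 11-6, 12-14, 2-4, 3-4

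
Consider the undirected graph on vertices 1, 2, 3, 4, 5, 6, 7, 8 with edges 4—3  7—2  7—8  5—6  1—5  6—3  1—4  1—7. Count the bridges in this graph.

The edges on the cycle 1-5-6-3-4-1 are not bridges since each lies on that cycle.
But removing 7—8 disconnects 7 from 8; removing 7—2 disconnects 7 from 2; removing 7—1 disconnects 7 from 1 — these are bridges.
That makes 3 bridges.

3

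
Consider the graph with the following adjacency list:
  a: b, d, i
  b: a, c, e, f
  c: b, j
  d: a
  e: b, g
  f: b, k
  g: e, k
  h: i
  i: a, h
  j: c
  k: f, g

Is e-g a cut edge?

No

After removing e-g, the path e-b-f-k-g still connects them, so the edge is not a bridge.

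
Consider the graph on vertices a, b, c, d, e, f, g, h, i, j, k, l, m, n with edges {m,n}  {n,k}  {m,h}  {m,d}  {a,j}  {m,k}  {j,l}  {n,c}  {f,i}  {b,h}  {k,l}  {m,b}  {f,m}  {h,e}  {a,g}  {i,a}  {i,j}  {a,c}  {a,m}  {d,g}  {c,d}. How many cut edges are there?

1

The edges on the cycle f-i-a-g-d-c-n-m-f are not bridges since each lies on that cycle.
But removing h-e disconnects h from e — this is a bridge.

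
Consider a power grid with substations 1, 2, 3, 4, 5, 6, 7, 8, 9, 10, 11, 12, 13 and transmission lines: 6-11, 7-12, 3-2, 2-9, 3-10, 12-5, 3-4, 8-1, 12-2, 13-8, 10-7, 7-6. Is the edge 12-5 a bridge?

Yes

Removing 12-5 leaves no path between 12 and 5: the component count goes from 2 to 3. So it is a bridge.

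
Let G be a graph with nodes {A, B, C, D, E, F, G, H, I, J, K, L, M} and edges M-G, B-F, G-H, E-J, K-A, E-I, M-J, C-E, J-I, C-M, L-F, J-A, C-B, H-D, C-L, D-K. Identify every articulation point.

Removing C increases the component count from 1 to 2, so C is a cut vertex.
By contrast removing A leaves 1 component; it is not a cut vertex. No other vertex is a cut vertex either.

C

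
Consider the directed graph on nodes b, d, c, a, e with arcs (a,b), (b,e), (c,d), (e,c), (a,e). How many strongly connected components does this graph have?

{d} is an SCC by itself.
{c} is an SCC by itself.
{e} is an SCC by itself.
{b} is an SCC by itself.
{a} is an SCC by itself.
That gives 5 strongly connected components.

5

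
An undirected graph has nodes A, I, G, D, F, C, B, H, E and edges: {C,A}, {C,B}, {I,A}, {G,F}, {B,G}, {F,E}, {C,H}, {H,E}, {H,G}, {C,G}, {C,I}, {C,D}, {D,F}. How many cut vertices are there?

1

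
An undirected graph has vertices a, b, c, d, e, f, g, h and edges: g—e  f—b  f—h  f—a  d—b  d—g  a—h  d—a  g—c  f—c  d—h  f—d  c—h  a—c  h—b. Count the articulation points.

1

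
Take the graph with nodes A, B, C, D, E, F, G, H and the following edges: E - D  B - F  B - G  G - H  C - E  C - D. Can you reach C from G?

No

The component containing G is {B, F, G, H}, and C is not in it.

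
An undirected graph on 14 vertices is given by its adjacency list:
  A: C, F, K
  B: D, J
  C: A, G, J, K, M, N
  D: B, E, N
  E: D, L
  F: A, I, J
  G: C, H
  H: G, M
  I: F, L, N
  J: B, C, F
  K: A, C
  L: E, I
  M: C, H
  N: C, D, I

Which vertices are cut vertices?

Removing C increases the component count from 1 to 2, so C is a cut vertex.
By contrast removing H leaves 1 component; it is not a cut vertex. No other vertex is a cut vertex either.

C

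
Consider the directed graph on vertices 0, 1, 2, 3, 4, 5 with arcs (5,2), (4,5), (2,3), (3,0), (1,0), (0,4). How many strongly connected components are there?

2

{0, 2, 3, 4, 5} are all mutually reachable — one SCC of size 5.
{1} is an SCC by itself.
That gives 2 strongly connected components.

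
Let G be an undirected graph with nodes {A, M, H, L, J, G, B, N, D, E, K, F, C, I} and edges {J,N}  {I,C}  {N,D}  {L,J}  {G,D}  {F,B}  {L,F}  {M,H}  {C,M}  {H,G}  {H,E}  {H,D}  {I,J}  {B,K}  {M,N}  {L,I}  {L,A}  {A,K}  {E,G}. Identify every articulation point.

L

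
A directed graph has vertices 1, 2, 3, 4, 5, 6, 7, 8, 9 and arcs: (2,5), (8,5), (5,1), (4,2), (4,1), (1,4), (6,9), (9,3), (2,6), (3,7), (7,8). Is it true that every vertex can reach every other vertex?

From 6 we can reach every vertex (1, 2, 3, 4, 5, 6, 7, 8, 9), and every vertex can reach 6 (1, 2, 3, 4, 5, 6, 7, 8, 9). So the whole graph is one strongly connected component.

Yes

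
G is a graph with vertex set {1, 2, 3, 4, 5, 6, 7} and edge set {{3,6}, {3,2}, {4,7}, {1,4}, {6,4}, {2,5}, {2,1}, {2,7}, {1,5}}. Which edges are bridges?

The edges on the cycle 3-2-1-4-6-3 are not bridges since each lies on that cycle.
Every edge lies on some cycle, so there are no bridges.

none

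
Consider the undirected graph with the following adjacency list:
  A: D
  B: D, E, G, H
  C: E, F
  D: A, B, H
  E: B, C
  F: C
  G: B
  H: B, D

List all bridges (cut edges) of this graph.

A-D, B-E, B-G, C-E, C-F

The edges on the cycle B-D-H-B are not bridges since each lies on that cycle.
But removing E-B disconnects E from B; removing A-D disconnects A from D; removing C-E disconnects C from E; removing C-F disconnects C from F — these are bridges.
In total 5 edges are bridges.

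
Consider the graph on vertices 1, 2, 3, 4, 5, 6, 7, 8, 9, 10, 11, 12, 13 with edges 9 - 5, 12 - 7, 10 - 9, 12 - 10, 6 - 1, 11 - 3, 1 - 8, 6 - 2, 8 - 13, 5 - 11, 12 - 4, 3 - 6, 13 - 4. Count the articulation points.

2

Removing 6 increases the component count from 1 to 2, so 6 is a cut vertex.
Removing 12 increases the component count from 1 to 2, so 12 is a cut vertex.
By contrast removing 3 leaves 1 component; it is not a cut vertex. No other vertex is a cut vertex either.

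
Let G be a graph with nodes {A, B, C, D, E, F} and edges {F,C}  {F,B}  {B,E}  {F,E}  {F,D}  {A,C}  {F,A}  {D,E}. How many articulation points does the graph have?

Removing F increases the component count from 1 to 2, so F is a cut vertex.
By contrast removing D leaves 1 component; it is not a cut vertex. No other vertex is a cut vertex either.

1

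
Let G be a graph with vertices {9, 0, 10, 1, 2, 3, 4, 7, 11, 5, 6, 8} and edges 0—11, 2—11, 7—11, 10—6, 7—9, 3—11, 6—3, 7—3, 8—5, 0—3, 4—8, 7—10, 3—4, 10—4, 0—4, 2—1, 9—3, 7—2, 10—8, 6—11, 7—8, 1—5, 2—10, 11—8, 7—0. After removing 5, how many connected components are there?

With 5 gone, the remaining components are: {0, 1, 2, 3, 4, 6, 7, 8, 9, 10, 11}.
That is 1 component.

1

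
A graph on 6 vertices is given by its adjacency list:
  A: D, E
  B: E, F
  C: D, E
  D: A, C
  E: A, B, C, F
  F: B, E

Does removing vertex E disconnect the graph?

Yes

Deleting E raises the number of components from 1 to 2, so E is a cut vertex.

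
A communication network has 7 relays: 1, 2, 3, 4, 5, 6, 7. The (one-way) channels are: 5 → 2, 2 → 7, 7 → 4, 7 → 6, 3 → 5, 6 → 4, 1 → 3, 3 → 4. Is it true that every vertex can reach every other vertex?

No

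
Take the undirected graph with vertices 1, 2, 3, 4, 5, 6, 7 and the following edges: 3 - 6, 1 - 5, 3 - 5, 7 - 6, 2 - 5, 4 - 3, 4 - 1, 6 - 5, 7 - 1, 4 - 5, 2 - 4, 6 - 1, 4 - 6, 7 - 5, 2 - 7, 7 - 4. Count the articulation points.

0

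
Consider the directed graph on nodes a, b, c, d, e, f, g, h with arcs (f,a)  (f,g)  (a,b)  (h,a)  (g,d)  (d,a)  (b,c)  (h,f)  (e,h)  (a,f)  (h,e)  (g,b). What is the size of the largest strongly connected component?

4

{a, d, f, g} are all mutually reachable — one SCC of size 4.
{e, h} are all mutually reachable — one SCC of size 2.
{c} is an SCC by itself.
{b} is an SCC by itself.
The largest has 4 vertices.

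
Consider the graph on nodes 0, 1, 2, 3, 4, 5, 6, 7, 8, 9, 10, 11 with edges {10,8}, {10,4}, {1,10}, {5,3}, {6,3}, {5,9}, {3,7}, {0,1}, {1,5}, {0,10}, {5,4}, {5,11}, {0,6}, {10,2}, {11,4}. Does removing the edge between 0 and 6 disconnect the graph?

No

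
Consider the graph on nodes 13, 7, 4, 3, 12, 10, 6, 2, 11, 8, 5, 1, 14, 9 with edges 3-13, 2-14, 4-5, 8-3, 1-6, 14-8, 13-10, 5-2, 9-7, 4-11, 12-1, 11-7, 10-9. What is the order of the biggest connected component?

Starting from 1 we can reach 1, 6, 12. That is one component of size 3.
Starting from 2 we can reach 2, 3, 4, 5, 7, 8, 9, 10, 11, 13, 14. That is one component of size 11.
The largest has 11 vertices.

11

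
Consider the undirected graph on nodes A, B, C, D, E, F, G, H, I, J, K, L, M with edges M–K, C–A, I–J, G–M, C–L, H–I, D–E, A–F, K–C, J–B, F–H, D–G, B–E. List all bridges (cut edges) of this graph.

The edges on the cycle D-G-M-K-C-A-F-H-I-J-B-E-D are not bridges since each lies on that cycle.
But removing C–L disconnects C from L — this is a bridge.

C-L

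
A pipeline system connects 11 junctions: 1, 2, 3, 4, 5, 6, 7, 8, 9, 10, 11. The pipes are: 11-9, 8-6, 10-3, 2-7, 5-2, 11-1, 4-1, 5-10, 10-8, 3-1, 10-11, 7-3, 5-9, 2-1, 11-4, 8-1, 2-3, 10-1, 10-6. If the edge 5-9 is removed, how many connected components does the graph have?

1

5 and 9 are still connected via 5-10-11-9, so the component count stays at 1.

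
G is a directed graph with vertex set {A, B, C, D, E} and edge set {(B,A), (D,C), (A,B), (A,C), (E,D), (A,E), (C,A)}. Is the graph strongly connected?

From E we can reach every vertex (A, B, C, D, E), and every vertex can reach E (A, B, C, D, E). So the whole graph is one strongly connected component.

Yes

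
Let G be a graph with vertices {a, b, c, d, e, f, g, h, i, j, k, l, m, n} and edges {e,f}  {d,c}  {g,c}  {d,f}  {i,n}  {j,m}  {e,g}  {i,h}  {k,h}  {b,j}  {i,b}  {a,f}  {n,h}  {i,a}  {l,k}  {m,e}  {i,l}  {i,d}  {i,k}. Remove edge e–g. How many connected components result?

e and g are still connected via e-f-d-c-g, so the component count stays at 1.

1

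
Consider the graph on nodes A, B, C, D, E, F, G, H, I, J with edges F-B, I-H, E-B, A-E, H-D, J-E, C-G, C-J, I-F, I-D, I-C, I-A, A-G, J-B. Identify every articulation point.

I

Removing I increases the component count from 1 to 2, so I is a cut vertex.
By contrast removing A leaves 1 component; it is not a cut vertex. No other vertex is a cut vertex either.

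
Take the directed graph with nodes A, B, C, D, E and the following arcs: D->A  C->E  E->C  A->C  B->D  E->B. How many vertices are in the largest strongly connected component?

5

{A, B, C, D, E} are all mutually reachable — one SCC of size 5.
The largest has 5 vertices.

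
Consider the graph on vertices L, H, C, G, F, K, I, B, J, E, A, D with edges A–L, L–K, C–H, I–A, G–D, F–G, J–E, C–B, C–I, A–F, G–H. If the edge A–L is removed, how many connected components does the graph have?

Before removal there are 2 components.
A–L is a bridge — removing it separates A's side from L's side.
After removal: 3 components.

3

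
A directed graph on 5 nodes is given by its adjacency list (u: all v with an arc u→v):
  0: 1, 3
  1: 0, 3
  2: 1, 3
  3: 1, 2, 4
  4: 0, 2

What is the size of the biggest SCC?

5

{0, 1, 2, 3, 4} are all mutually reachable — one SCC of size 5.
The largest has 5 vertices.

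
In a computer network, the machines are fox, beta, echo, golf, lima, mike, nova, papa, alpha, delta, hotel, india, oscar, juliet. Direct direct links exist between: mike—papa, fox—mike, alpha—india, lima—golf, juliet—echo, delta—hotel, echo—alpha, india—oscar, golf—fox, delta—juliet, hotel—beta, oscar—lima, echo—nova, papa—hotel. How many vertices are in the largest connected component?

14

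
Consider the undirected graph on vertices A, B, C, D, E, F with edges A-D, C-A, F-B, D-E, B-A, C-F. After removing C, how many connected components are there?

With C gone, the remaining components are: {A, B, D, E, F}.
That is 1 component.

1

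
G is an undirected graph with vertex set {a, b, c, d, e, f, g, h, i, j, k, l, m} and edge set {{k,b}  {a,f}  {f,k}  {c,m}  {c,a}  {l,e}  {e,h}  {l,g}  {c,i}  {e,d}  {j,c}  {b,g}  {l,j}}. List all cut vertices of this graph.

Removing c increases the component count from 1 to 3, so c is a cut vertex.
Removing e increases the component count from 1 to 3, so e is a cut vertex.
Removing l increases the component count from 1 to 2, so l is a cut vertex.
By contrast removing h leaves 1 component; it is not a cut vertex. No other vertex is a cut vertex either.

c, e, l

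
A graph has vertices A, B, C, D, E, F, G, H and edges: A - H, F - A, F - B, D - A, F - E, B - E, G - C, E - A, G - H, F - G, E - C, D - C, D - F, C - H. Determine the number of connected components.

Starting from A we can reach A, B, C, D, E, F, G, H. That is one component of size 8.
Total: 1 component.

1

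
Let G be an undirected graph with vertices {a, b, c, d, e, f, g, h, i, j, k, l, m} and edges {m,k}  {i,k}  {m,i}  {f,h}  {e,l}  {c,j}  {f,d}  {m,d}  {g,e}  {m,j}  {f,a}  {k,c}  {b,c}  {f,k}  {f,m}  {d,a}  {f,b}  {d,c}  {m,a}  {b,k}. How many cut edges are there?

3

The edges on the cycle f-m-i-k-b-f are not bridges since each lies on that cycle.
But removing g-e disconnects g from e; removing f-h disconnects f from h; removing e-l disconnects e from l — these are bridges.
That makes 3 bridges.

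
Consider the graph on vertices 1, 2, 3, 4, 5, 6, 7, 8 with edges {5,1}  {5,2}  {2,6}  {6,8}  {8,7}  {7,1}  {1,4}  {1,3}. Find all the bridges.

The edges on the cycle 5-2-6-8-7-1-5 are not bridges since each lies on that cycle.
But removing 1 - 3 disconnects 1 from 3; removing 1 - 4 disconnects 1 from 4 — these are bridges.

1-3, 1-4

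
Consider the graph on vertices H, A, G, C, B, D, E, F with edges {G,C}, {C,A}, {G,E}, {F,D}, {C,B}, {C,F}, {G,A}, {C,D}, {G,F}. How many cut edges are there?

The edges on the cycle C-F-D-C are not bridges since each lies on that cycle.
But removing B—C disconnects B from C; removing E—G disconnects E from G — these are bridges.
That makes 2 bridges.

2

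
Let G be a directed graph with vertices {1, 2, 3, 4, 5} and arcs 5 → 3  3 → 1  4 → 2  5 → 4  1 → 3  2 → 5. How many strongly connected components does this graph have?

{2, 4, 5} are all mutually reachable — one SCC of size 3.
{1, 3} are all mutually reachable — one SCC of size 2.
That gives 2 strongly connected components.

2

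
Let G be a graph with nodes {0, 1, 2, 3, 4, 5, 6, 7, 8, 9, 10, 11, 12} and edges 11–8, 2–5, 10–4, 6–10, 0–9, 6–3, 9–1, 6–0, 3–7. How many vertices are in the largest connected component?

12 is isolated — a component by itself.
Starting from 8 we can reach 8, 11. That is one component of size 2.
Starting from 2 we can reach 2, 5. That is one component of size 2.
Starting from 0 we can reach 0, 1, 3, 4, 6, 7, 9, 10. That is one component of size 8.
The largest has 8 vertices.

8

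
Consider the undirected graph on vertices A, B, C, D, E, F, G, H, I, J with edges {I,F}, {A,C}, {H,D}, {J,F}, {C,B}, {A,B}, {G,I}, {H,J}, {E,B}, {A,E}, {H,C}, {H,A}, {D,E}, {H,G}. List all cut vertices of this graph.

Removing H increases the component count from 1 to 2, so H is a cut vertex.
By contrast removing E leaves 1 component; it is not a cut vertex. No other vertex is a cut vertex either.

H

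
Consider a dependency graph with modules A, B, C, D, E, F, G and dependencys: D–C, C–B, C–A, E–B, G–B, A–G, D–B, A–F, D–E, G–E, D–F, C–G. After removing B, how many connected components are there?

1

With B gone, the remaining components are: {A, C, D, E, F, G}.
That is 1 component.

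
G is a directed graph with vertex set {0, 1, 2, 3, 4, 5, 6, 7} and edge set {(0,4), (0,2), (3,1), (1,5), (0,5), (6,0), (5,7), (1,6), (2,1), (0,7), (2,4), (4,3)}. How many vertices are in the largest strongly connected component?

{0, 1, 2, 3, 4, 6} are all mutually reachable — one SCC of size 6.
{5} is an SCC by itself.
{7} is an SCC by itself.
The largest has 6 vertices.

6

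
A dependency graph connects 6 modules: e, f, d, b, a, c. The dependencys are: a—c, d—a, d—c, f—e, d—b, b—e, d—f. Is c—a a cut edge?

After removing c—a, the path c-d-a still connects them, so the edge is not a bridge.

No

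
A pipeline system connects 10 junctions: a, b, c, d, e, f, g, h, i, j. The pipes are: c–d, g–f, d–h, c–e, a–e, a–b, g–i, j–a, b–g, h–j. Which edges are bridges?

The edges on the cycle c-d-h-j-a-e-c are not bridges since each lies on that cycle.
But removing b–g disconnects b from g; removing a–b disconnects a from b; removing i–g disconnects i from g; removing f–g disconnects f from g — these are bridges.

a-b, b-g, f-g, g-i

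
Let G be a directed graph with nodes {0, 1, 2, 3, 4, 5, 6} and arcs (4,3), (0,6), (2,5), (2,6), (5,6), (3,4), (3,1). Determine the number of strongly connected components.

6

{3, 4} are all mutually reachable — one SCC of size 2.
{0} is an SCC by itself.
{6} is an SCC by itself.
{5} is an SCC by itself.
{2} is an SCC by itself.
(and 1 more singleton SCC)
That gives 6 strongly connected components.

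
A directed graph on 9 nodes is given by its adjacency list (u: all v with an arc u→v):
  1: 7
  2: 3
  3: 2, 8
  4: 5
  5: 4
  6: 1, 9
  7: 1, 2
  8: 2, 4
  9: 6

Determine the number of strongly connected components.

4

{2, 3, 8} are all mutually reachable — one SCC of size 3.
{4, 5} are all mutually reachable — one SCC of size 2.
{6, 9} are all mutually reachable — one SCC of size 2.
{1, 7} are all mutually reachable — one SCC of size 2.
That gives 4 strongly connected components.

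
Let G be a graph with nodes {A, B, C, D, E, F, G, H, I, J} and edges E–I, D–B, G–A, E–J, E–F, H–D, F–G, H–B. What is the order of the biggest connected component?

C is isolated — a component by itself.
Starting from B we can reach B, D, H. That is one component of size 3.
Starting from A we can reach A, E, F, G, I, J. That is one component of size 6.
The largest has 6 vertices.

6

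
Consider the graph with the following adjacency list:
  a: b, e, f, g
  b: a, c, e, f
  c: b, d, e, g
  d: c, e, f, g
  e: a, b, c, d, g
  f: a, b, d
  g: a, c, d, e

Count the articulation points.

0

Removing b, for instance, still leaves 1 component. No single vertex removal increases the component count — the graph has no articulation points.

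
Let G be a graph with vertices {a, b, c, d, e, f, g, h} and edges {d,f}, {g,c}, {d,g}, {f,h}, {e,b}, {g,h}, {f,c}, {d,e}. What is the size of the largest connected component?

7

a is isolated — a component by itself.
Starting from b we can reach b, c, d, e, f, g, h. That is one component of size 7.
The largest has 7 vertices.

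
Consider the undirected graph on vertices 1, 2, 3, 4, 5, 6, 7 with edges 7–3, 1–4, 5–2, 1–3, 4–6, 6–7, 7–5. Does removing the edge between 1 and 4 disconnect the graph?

No

After removing 1–4, the path 1-3-7-6-4 still connects them, so the edge is not a bridge.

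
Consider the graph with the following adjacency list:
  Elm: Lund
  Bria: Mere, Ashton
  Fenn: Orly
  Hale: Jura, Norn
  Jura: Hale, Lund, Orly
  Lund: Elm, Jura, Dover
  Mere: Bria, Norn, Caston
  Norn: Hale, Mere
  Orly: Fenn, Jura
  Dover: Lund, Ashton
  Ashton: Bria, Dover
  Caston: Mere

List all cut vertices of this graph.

Jura, Lund, Mere, Orly

Removing Jura increases the component count from 1 to 2, so Jura is a cut vertex.
Removing Lund increases the component count from 1 to 2, so Lund is a cut vertex.
Removing Mere increases the component count from 1 to 2, so Mere is a cut vertex.
Likewise Orly is a cut vertex.
By contrast removing Caston leaves 1 component; it is not a cut vertex. No other vertex is a cut vertex either.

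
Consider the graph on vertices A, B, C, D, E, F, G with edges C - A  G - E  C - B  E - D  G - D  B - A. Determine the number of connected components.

3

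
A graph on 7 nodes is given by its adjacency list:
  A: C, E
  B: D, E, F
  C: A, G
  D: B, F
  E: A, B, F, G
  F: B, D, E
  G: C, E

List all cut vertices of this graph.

E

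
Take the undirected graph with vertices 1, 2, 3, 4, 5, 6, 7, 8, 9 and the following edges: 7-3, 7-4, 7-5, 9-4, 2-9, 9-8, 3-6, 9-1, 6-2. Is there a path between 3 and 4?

From 3 we can reach 1, 2, 3, 4, 5, 6, 7, 8, 9, which includes 4.

Yes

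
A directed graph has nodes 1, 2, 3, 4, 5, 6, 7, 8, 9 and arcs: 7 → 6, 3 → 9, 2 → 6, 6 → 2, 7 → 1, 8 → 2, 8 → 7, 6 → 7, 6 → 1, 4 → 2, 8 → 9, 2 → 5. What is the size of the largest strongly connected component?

3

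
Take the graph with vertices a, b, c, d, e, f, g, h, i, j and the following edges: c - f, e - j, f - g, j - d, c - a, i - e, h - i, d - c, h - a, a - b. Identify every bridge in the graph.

a-b, c-f, f-g

The edges on the cycle h-i-e-j-d-c-a-h are not bridges since each lies on that cycle.
But removing b - a disconnects b from a; removing c - f disconnects c from f; removing g - f disconnects g from f — these are bridges.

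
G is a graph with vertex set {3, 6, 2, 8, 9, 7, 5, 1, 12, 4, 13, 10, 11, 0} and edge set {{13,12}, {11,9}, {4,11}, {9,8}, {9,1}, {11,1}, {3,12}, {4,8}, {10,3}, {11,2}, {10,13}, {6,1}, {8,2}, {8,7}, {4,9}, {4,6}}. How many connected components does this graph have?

0 is isolated — a component by itself.
5 is isolated — a component by itself.
Starting from 3 we can reach 3, 10, 12, 13. That is one component of size 4.
Starting from 1 we can reach 1, 2, 4, 6, 7, 8, 9, 11. That is one component of size 8.
Total: 4 components.

4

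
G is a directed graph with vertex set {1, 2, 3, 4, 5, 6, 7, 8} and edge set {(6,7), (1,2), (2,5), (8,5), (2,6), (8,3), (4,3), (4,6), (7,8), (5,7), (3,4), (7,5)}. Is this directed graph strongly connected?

There is no directed path from 2 to 1, so the graph is not strongly connected.

No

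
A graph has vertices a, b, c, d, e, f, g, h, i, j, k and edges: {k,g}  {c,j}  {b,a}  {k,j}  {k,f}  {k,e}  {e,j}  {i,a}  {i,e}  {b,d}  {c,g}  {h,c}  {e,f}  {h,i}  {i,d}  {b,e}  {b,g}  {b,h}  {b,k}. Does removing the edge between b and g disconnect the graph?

No

After removing b-g, the path b-k-g still connects them, so the edge is not a bridge.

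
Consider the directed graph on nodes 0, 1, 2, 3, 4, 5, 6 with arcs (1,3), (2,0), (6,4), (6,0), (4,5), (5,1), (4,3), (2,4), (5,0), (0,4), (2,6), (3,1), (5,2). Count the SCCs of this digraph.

{0, 2, 4, 5, 6} are all mutually reachable — one SCC of size 5.
{1, 3} are all mutually reachable — one SCC of size 2.
That gives 2 strongly connected components.

2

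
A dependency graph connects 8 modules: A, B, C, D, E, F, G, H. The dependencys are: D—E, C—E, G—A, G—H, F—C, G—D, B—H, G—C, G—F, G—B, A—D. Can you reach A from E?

From E we can reach A, B, C, D, E, F, G, H, which includes A.

Yes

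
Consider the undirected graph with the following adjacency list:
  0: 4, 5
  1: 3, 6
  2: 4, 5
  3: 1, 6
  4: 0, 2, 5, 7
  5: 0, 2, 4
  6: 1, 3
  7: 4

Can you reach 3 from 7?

The component containing 7 is {0, 2, 4, 5, 7}, and 3 is not in it.

No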